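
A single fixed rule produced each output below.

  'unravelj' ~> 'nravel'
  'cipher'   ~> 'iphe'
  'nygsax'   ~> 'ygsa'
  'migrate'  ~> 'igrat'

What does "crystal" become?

rysta

The transformation: move the first character to the end, then delete the last 2 characters.
Working it through for "crystal": intermediate "rystalc", final "rysta".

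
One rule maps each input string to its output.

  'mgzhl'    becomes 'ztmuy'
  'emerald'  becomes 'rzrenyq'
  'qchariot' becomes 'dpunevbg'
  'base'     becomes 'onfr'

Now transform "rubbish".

What's happening: shift every letter 13 places forward in the alphabet (wrapping around) — i.e. ROT13.
"rubbish" → "ehoovfu".

ehoovfu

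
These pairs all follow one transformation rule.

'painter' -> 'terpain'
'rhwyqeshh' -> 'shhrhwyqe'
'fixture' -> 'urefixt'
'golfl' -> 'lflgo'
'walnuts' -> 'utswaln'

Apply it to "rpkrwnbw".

nbwrpkrw

Looking at the pairs, the operation is to move the last 3 characters to the front (rotate right by 3).
Doing the same to "rpkrwnbw": "nbwrpkrw".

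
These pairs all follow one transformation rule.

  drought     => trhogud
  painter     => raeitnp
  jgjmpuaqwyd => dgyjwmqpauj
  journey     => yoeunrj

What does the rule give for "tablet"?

In each case the input is transformed by: take characters alternately from the front and the back (1st, last, 2nd, 2nd-last, ...), then move the first character to the end.
"tablet" → "ttaebl" → "taeblt".

taeblt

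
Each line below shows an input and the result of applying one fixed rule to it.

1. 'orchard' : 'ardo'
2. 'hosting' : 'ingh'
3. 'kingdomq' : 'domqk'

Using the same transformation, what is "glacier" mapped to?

ierg

Each output is the input with this applied: move the first character to the end, then delete the first 3 characters.
On "glacier": the first step gives "lacierg", and the second then gives "ierg".
(Check on "orchard": → "rchardo" → "ardo" ✓)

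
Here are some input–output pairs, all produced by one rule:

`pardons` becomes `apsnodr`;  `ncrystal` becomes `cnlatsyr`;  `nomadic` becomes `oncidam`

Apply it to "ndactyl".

dnlytca

The rule is to reverse the string, then move the last 2 characters to the front (rotate right by 2).
Starting from "ndactyl": after the first operation, "lytcadn"; after the second, "dnlytca".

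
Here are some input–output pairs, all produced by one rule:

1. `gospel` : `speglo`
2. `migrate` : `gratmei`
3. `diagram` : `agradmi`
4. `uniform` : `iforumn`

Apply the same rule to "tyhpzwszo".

hpzwsztoy

Looking at the pairs, the operation is to swap the first and last characters, then move the first 2 characters to the end (rotate left by 2).
Doing the same to "tyhpzwszo": "hpzwsztoy".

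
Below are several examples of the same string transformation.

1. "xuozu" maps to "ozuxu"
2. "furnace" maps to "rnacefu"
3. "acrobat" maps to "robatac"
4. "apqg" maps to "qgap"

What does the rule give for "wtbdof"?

bdofwt

What's happening: move the first 2 characters to the end (rotate left by 2).
Doing the same to "wtbdof": "bdofwt".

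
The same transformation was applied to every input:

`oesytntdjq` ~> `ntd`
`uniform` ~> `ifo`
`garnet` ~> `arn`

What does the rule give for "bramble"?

In each case the input is transformed by: move the last 2 characters to the front (rotate right by 2), then keep only the last 3 characters.
Applying both steps to "bramble": "lebramb", then "amb".

amb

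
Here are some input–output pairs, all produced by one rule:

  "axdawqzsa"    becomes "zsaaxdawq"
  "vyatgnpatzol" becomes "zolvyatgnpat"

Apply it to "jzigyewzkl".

What's happening: move the last 3 characters to the front (rotate right by 3).
Applying that to "jzigyewzkl" gives "zkljzigyew".

zkljzigyew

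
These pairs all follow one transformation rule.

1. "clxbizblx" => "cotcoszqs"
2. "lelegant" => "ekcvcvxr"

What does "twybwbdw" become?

unknpsns

The pattern: move the last 2 characters to the front (rotate right by 2), then shift every letter 9 places backward in the alphabet (wrapping around).
Applying both steps to "twybwbdw": "dwtwybwb", then "unknpsns".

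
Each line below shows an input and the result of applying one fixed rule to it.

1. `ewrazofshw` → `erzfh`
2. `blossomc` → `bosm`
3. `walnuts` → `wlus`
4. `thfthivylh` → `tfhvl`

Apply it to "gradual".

What's happening: keep every other character starting from the first (positions 1st, 3rd, 5th, ...).
"gradual" → "gaul".

gaul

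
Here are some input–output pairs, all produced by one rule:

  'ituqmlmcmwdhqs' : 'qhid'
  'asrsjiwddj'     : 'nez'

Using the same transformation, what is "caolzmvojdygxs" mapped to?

The transformation: shift every letter 4 places backward in the alphabet (wrapping around), then keep one character in every 3, starting at position 3 (positions 3rd, 6th, 9th, ...).
For "caolzmvojdygxs", step one produces "ywkhvirkfzucto"; step two turns that into "kifc".

kifc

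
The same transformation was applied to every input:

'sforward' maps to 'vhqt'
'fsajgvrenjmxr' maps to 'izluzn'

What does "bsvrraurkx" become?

ihqhn

The rule is to keep every other character starting from the second (positions 2nd, 4th, 6th, ...), then shift every letter 10 places backward in the alphabet (wrapping around).
Starting from "bsvrraurkx": after the first operation, "srarx"; after the second, "ihqhn".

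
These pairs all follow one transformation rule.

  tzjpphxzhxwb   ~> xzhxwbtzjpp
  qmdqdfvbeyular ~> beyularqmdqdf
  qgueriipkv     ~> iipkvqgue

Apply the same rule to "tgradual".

What's happening: swap the front and back halves of the string, then delete the last character.
"tgradual" → "dualtgra" → "dualtgr".
(Check on "qgueriipkv": → "iipkvqguer" → "iipkvqgue" ✓)

dualtgr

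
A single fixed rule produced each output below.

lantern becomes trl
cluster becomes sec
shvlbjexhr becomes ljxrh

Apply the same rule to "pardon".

dna

In each case the input is transformed by: move the first 2 characters to the end (rotate left by 2), then keep every other character starting from the second (positions 2nd, 4th, 6th, ...).
For "pardon", step one produces "rdonpa"; step two turns that into "dna".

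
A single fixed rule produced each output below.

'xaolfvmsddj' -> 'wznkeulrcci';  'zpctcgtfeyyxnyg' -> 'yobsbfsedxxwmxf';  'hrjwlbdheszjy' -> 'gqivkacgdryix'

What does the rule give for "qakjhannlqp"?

Rule — shift every letter 1 place backward in the alphabet (wrapping around).
Applying that to "qakjhannlqp" gives "pzjigzmmkpo".

pzjigzmmkpo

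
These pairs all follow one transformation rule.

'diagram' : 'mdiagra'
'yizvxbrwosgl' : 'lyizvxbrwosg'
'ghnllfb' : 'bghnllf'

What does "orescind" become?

Looking at the pairs, the operation is to move the last character to the front.
On "orescind" that produces "dorescin".

dorescin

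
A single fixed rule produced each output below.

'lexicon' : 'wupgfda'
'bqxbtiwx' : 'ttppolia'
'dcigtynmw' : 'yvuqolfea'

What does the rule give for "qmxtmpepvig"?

ywpnlihheea

Looking at the pairs, the operation is to shift every letter 8 places backward in the alphabet (wrapping around), then sort the characters into reverse alphabetical order.
Applying both steps to "qmxtmpepvig": "ieplehwhnay", then "ywpnlihheea".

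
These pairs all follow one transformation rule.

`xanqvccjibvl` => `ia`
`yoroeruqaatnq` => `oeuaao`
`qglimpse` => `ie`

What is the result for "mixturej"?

The pattern: move the first 2 characters to the end (rotate left by 2), then keep only the vowels.
On "mixturej": the first step gives "xturejmi", and the second then gives "uei".

uei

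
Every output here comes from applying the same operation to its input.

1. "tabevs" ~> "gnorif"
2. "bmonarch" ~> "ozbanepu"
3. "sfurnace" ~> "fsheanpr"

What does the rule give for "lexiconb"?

yrkvpbao

Rule — shift every letter 13 places forward in the alphabet (wrapping around) — i.e. ROT13.
"lexiconb" → "yrkvpbao".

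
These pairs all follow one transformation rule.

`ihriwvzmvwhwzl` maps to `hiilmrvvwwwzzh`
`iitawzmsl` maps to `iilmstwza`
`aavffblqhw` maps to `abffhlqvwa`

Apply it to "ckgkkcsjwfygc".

ccfggjkkkswyc

The rule is to sort the characters into alphabetical order, then move the first character to the end.
"ckgkkcsjwfygc" → "cccfggjkkkswy" → "ccfggjkkkswyc".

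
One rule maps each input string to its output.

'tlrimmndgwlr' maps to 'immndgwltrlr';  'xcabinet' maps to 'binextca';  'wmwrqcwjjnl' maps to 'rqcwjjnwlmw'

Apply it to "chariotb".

riotcbha

The pattern: swap the first and last characters, then move the first 3 characters to the end (rotate left by 3).
"chariotb" → "bhariotc" → "riotcbha".
(Check on "tlrimmndgwlr": → "rlrimmndgwlt" → "immndgwltrlr" ✓)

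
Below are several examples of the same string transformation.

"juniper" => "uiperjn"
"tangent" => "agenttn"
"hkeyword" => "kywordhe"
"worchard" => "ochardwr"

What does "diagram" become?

igramda

The rule is to move the first 2 characters to the end (rotate left by 2), then swap the first and last characters.
"diagram" → "agramdi" → "igramda".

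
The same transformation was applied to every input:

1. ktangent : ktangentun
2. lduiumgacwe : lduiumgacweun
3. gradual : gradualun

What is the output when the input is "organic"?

organicun

Each output is the input with this applied: append "un".
For "organic" the result is "organicun".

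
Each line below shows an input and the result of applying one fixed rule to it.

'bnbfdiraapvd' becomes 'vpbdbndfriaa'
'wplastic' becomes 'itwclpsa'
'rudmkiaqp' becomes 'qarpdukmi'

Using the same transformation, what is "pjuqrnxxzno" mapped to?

nzpoujrqxnx

In each case the input is transformed by: move the last 3 characters to the front (rotate right by 3), then swap each adjacent pair of characters (1↔2, 3↔4, ...).
Applying that to "pjuqrnxxzno" gives "nzpoujrqxnx".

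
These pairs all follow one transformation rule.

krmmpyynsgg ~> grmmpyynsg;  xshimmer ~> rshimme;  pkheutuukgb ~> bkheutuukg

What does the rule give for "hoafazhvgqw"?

In each case the input is transformed by: delete the first character, then move the last character to the front.
Starting from "hoafazhvgqw": after the first operation, "oafazhvgqw"; after the second, "woafazhvgq".

woafazhvgq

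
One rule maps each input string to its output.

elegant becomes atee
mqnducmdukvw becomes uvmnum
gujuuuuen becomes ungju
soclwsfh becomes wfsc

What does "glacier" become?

irga

The pattern: keep every other character starting from the first (positions 1st, 3rd, 5th, ...), then move the last 2 characters to the front (rotate right by 2).
"glacier" → "irga".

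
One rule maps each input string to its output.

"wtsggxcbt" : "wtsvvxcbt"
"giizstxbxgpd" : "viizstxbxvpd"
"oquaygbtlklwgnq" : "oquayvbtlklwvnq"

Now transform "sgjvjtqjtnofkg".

The transformation: replace every "g" with "v".
Doing the same to "sgjvjtqjtnofkg": "svjvjtqjtnofkv".

svjvjtqjtnofkv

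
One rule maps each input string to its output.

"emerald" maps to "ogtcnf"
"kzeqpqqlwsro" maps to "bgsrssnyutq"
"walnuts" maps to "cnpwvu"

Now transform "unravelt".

ptcxgnv

Rule — shift every letter 2 places forward in the alphabet (wrapping around), then delete the first character.
Working it through for "unravelt": intermediate "wptcxgnv", final "ptcxgnv".
(Check on "emerald": → "gogtcnf" → "ogtcnf" ✓)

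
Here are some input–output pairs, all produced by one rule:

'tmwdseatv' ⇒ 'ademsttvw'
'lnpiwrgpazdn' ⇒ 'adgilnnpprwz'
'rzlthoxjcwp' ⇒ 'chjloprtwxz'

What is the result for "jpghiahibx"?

Each output is the input with this applied: sort the characters into alphabetical order.
So "jpghiahibx" becomes "abghhiijpx".

abghhiijpx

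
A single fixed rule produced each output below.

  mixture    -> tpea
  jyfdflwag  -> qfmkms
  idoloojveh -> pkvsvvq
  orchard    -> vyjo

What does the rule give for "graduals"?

The rule is to shift every letter 7 places forward in the alphabet (wrapping around), then delete the last 3 characters.
Starting from "graduals": after the first operation, "nyhkbhsz"; after the second, "nyhkb".

nyhkb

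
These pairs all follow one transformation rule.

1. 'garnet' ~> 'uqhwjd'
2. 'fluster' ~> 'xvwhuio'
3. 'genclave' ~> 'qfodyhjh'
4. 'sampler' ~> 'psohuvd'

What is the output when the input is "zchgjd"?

kjmgcf

Looking at the pairs, the operation is to shift every letter 3 places forward in the alphabet (wrapping around), then move the first 2 characters to the end (rotate left by 2).
Working it through for "zchgjd": intermediate "cfkjmg", final "kjmgcf".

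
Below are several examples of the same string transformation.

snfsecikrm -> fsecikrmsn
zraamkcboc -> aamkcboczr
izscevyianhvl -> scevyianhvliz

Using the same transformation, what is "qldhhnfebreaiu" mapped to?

Each output is the input with this applied: move the first 2 characters to the end (rotate left by 2).
So "qldhhnfebreaiu" becomes "dhhnfebreaiuql".

dhhnfebreaiuql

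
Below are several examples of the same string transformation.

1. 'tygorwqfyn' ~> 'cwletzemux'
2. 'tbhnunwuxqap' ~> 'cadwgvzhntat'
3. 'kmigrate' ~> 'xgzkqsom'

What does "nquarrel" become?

xxkrtwag

The pattern: swap the front and back halves of the string, then shift every letter 6 places forward in the alphabet (wrapping around).
"nquarrel" → "rrelnqua" → "xxkrtwag".
(Check on "tbhnunwuxqap": → "wuxqaptbhnun" → "cadwgvzhntat" ✓)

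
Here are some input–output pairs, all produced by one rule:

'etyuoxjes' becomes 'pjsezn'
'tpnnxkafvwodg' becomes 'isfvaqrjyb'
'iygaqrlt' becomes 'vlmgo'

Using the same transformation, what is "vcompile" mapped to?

What's happening: shift every letter 5 places backward in the alphabet (wrapping around), then delete the first 3 characters.
Working it through for "vcompile": intermediate "qxjhkdgz", final "hkdgz".

hkdgz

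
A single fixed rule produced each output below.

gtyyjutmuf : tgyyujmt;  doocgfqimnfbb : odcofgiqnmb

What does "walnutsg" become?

What's happening: swap each adjacent pair of characters (1↔2, 3↔4, ...), then delete the last 2 characters.
Starting from "walnutsg": after the first operation, "awnltugs"; after the second, "awnltu".

awnltu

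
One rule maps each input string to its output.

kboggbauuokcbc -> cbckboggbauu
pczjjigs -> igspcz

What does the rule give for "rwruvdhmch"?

mchrwruv

In each case the input is transformed by: move the last 3 characters to the front (rotate right by 3), then delete the last 2 characters.
"rwruvdhmch" → "mchrwruvdh" → "mchrwruv".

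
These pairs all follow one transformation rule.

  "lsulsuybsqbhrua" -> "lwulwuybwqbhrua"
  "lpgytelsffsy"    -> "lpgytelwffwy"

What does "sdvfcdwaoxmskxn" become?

wdvfcdwaoxmwkxn

Rule — replace every "s" with "w".
On "sdvfcdwaoxmskxn" that produces "wdvfcdwaoxmwkxn".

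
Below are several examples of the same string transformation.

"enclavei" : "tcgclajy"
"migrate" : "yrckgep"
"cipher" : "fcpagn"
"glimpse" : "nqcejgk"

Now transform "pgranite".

grcnepyl

Each output is the input with this applied: shift every letter 2 places backward in the alphabet (wrapping around), then move the last 3 characters to the front (rotate right by 3).
"pgranite" → "grcnepyl".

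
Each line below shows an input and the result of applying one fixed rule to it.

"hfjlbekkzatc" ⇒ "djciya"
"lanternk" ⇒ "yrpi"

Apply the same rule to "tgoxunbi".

In each case the input is transformed by: keep every other character starting from the second (positions 2nd, 4th, 6th, ...), then shift every letter 2 places backward in the alphabet (wrapping around).
On "tgoxunbi" that produces "evlg".

evlg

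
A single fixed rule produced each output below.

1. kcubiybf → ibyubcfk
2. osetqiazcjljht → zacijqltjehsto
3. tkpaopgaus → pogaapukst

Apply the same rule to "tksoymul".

yomsuklt

Each output is the input with this applied: swap the front and back halves of the string, then take characters alternately from the front and the back (1st, last, 2nd, 2nd-last, ...).
On "tksoymul": the first step gives "ymultkso", and the second then gives "yomsuklt".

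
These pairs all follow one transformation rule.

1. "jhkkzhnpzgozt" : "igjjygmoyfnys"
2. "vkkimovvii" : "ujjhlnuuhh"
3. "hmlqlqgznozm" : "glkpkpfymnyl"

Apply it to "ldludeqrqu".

kcktcdpqpt

In each case the input is transformed by: shift every letter 1 place backward in the alphabet (wrapping around).
Applying that to "ldludeqrqu" gives "kcktcdpqpt".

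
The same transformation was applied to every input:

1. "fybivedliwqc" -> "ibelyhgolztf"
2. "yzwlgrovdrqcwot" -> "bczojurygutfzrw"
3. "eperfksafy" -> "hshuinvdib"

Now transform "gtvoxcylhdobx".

In each case the input is transformed by: shift every letter 3 places forward in the alphabet (wrapping around).
For "gtvoxcylhdobx" the result is "jwyrafbokgrea".

jwyrafbokgrea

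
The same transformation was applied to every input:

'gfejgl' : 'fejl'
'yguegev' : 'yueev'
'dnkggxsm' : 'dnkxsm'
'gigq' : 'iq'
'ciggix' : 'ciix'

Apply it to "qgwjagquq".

qwjaquq

The pattern: remove every "g".
For "qgwjagquq" the result is "qwjaquq".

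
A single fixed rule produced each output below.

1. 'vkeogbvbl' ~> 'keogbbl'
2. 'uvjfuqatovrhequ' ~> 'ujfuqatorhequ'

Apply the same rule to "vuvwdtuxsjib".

The transformation: remove every "v".
Doing the same to "vuvwdtuxsjib": "uwdtuxsjib".

uwdtuxsjib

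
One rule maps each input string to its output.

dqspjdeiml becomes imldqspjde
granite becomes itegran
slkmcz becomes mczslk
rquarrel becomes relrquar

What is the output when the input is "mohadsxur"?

xurmohads

The rule is to move the last 3 characters to the front (rotate right by 3).
On "mohadsxur" that produces "xurmohads".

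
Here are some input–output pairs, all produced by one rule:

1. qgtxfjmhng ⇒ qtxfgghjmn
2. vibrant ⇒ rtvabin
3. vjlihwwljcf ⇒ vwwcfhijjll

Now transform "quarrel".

rruaelq

Rule — sort the characters into alphabetical order, then move the last 3 characters to the front (rotate right by 3).
For "quarrel", step one produces "aelqrru"; step two turns that into "rruaelq".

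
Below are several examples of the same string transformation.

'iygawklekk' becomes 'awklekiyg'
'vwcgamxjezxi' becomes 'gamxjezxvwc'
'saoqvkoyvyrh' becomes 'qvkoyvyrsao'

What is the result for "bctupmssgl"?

upmssgbct

Each output is the input with this applied: delete the last character, then move the first 3 characters to the end (rotate left by 3).
"bctupmssgl" → "bctupmssg" → "upmssgbct".
(Check on "saoqvkoyvyrh": → "saoqvkoyvyr" → "qvkoyvyrsao" ✓)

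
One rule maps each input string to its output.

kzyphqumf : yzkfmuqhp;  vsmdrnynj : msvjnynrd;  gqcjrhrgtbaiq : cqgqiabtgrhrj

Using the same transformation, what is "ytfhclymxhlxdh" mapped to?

What's happening: move the first 3 characters to the end (rotate left by 3), then reverse the string.
For "ytfhclymxhlxdh" the result is "ftyhdxlhxmylch".
(Check on "kzyphqumf": → "phqumfkzy" → "yzkfmuqhp" ✓)

ftyhdxlhxmylch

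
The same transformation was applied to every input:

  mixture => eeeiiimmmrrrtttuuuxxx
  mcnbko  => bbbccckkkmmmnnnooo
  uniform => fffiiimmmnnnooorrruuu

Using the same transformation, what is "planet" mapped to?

aaaeeelllnnnpppttt

Looking at the pairs, the operation is to sort the characters into alphabetical order, then repeat every character 3 times.
Working it through for "planet": intermediate "aelnpt", final "aaaeeelllnnnpppttt".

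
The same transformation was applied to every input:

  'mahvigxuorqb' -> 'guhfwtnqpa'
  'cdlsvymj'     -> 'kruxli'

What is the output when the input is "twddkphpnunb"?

The rule is to shift every letter 1 place backward in the alphabet (wrapping around), then delete the first 2 characters.
For "twddkphpnunb", step one produces "svccjogomtma"; step two turns that into "ccjogomtma".

ccjogomtma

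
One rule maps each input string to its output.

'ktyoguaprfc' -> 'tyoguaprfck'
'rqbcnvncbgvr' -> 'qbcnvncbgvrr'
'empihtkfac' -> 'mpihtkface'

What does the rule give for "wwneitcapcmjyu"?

The pattern: move the first character to the end.
Doing the same to "wwneitcapcmjyu": "wneitcapcmjyuw".

wneitcapcmjyuw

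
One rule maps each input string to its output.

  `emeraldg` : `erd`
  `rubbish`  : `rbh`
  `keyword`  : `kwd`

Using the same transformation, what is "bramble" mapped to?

bme

Rule — keep one character in every 3, starting at position 1 (positions 1st, 4th, 7th, ...).
"bramble" → "bme".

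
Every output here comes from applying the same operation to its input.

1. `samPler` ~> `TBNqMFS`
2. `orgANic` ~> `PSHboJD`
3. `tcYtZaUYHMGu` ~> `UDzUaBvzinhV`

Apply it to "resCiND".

In each case the input is transformed by: flip the case of every letter, then shift every letter 1 place forward in the alphabet (wrapping around).
Working it through for "resCiND": intermediate "REScInd", final "SFTdJoe".

SFTdJoe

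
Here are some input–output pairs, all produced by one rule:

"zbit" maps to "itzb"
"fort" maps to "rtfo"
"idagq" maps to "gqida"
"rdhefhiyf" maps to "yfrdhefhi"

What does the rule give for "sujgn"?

Rule — move the last 2 characters to the front (rotate right by 2).
On "sujgn" that produces "gnsuj".

gnsuj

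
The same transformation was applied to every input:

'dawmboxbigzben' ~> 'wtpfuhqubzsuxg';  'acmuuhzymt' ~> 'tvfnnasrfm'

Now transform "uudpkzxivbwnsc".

The rule is to shift every letter 7 places backward in the alphabet (wrapping around).
Applying that to "uudpkzxivbwnsc" gives "nnwidsqboupglv".

nnwidsqboupglv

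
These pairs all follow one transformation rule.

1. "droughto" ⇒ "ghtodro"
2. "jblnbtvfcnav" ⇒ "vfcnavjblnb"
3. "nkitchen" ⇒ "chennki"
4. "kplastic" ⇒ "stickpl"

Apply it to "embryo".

The pattern: swap the front and back halves of the string, then delete the last character.
Working it through for "embryo": intermediate "ryoemb", final "ryoem".

ryoem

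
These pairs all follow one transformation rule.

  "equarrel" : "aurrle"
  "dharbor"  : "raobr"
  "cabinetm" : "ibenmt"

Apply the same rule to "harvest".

The rule is to swap each adjacent pair of characters (1↔2, 3↔4, ...), then delete the first 2 characters.
On "harvest": the first step gives "ahvrset", and the second then gives "vrset".

vrset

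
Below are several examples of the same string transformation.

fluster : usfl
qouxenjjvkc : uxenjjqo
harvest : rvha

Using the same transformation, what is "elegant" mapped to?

egel

In each case the input is transformed by: delete the last 3 characters, then move the first 2 characters to the end (rotate left by 2).
Starting from "elegant": after the first operation, "eleg"; after the second, "egel".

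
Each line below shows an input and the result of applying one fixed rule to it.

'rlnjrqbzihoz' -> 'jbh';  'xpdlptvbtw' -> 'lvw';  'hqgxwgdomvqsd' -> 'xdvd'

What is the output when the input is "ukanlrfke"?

In each case the input is transformed by: delete the first 2 characters, then keep one character in every 3, starting at position 2 (positions 2nd, 5th, 8th, ...).
On "ukanlrfke": the first step gives "anlrfke", and the second then gives "nf".

nf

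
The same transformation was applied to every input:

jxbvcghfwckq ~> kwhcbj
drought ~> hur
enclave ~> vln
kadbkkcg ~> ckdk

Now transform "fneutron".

otef

The pattern: reverse the string, then keep every other character starting from the second (positions 2nd, 4th, 6th, ...).
For "fneutron" the result is "otef".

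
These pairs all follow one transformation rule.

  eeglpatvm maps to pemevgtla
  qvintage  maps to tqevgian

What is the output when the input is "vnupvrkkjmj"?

Looking at the pairs, the operation is to take characters alternately from the front and the back (1st, last, 2nd, 2nd-last, ...), then move the last character to the front.
"vnupvrkkjmj" → "vjnmujpkvkr" → "rvjnmujpkvk".

rvjnmujpkvk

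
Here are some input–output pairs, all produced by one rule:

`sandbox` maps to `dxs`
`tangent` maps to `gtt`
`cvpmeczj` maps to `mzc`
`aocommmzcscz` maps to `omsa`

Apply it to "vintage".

Rule — keep one character in every 3, starting at position 1 (positions 1st, 4th, 7th, ...), then move the first character to the end.
Starting from "vintage": after the first operation, "vte"; after the second, "tev".

tev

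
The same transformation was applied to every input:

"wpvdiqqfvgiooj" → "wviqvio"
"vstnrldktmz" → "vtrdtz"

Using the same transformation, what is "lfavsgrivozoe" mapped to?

lasrvze

The rule is to keep every other character starting from the first (positions 1st, 3rd, 5th, ...).
Doing the same to "lfavsgrivozoe": "lasrvze".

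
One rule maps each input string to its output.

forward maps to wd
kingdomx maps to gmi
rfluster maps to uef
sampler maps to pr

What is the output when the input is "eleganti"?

The pattern: move the first 2 characters to the end (rotate left by 2), then keep one character in every 3, starting at position 2 (positions 2nd, 5th, 8th, ...).
Starting from "eleganti": after the first operation, "egantiel"; after the second, "gtl".
(Check on "kingdomx": → "ngdomxki" → "gmi" ✓)

gtl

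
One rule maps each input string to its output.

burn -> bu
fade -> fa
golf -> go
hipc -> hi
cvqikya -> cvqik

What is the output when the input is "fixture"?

fixtu

What's happening: delete the last 2 characters.
"fixture" → "fixtu".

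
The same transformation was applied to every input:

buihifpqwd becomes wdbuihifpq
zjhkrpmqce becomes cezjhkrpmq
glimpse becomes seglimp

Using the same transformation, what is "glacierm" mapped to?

rmglacie

Rule — move the last 2 characters to the front (rotate right by 2).
"glacierm" → "rmglacie".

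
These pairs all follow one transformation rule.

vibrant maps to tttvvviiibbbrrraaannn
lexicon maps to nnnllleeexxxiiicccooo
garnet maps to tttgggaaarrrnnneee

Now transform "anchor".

Looking at the pairs, the operation is to repeat every character 3 times, then move the last 3 characters to the front (rotate right by 3).
Starting from "anchor": after the first operation, "aaannnccchhhooorrr"; after the second, "rrraaannnccchhhooo".
(Check on "garnet": → "gggaaarrrnnneeettt" → "tttgggaaarrrnnneee" ✓)

rrraaannnccchhhooo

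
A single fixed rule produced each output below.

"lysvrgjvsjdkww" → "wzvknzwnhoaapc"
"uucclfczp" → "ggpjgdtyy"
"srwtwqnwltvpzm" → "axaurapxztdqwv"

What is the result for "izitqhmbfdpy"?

Rule — move the first 2 characters to the end (rotate left by 2), then shift every letter 4 places forward in the alphabet (wrapping around).
"izitqhmbfdpy" → "itqhmbfdpyiz" → "mxulqfjhtcmd".
(Check on "srwtwqnwltvpzm": → "wtwqnwltvpzmsr" → "axaurapxztdqwv" ✓)

mxulqfjhtcmd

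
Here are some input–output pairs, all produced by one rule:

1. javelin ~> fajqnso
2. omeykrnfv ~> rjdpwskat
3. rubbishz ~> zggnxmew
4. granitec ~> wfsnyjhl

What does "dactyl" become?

Each output is the input with this applied: move the first character to the end, then shift every letter 5 places forward in the alphabet (wrapping around).
Working it through for "dactyl": intermediate "actyld", final "fhydqi".

fhydqi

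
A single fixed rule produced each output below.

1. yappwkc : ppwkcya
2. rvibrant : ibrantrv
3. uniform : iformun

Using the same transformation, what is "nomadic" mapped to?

madicno

The pattern: move the first 2 characters to the end (rotate left by 2).
Applying that to "nomadic" gives "madicno".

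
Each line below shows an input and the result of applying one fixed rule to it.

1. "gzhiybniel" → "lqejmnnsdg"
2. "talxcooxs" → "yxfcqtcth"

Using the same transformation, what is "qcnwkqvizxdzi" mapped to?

vnhesibcpevna

The pattern: shift every letter 5 places forward in the alphabet (wrapping around), then take characters alternately from the front and the back (1st, last, 2nd, 2nd-last, ...).
Working it through for "qcnwkqvizxdzi": intermediate "vhsbpvanecien", final "vnhesibcpevna".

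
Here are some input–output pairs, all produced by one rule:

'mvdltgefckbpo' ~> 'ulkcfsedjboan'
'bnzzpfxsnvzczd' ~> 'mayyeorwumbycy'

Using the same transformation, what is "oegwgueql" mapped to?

The transformation: shift every letter 1 place backward in the alphabet (wrapping around), then swap each adjacent pair of characters (1↔2, 3↔4, ...).
Working it through for "oegwgueql": intermediate "ndfvftdpk", final "dnvftfpdk".

dnvftfpdk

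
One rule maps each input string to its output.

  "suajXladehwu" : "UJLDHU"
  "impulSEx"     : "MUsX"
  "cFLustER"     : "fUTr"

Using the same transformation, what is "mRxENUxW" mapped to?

reuw

Rule — flip the case of every letter, then keep every other character starting from the second (positions 2nd, 4th, 6th, ...).
Working it through for "mRxENUxW": intermediate "MrXenuXw", final "reuw".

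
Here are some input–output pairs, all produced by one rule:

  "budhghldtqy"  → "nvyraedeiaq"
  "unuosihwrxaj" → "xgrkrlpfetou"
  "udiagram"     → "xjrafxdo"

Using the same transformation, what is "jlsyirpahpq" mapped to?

Looking at the pairs, the operation is to shift every letter 3 places backward in the alphabet (wrapping around), then move the last 2 characters to the front (rotate right by 2).
Working it through for "jlsyirpahpq": intermediate "gipvfomxemn", final "mngipvfomxe".

mngipvfomxe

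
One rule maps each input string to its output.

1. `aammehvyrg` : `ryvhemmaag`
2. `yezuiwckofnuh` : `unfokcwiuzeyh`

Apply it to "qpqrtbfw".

fbtrqpqw

Looking at the pairs, the operation is to move the last character to the front, then reverse the string.
Starting from "qpqrtbfw": after the first operation, "wqpqrtbf"; after the second, "fbtrqpqw".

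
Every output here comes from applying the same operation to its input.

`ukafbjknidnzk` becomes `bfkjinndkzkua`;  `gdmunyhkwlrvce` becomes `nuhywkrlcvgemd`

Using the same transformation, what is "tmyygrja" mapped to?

In each case the input is transformed by: move the first 3 characters to the end (rotate left by 3), then swap each adjacent pair of characters (1↔2, 3↔4, ...).
Working it through for "tmyygrja": intermediate "ygrjatmy", final "gyjrtaym".
(Check on "gdmunyhkwlrvce": → "unyhkwlrvcegdm" → "nuhywkrlcvgemd" ✓)

gyjrtaym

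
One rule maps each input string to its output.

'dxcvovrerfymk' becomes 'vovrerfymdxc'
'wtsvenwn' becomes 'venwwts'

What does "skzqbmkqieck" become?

The transformation: delete the last character, then move the first 3 characters to the end (rotate left by 3).
Starting from "skzqbmkqieck": after the first operation, "skzqbmkqiec"; after the second, "qbmkqiecskz".

qbmkqiecskz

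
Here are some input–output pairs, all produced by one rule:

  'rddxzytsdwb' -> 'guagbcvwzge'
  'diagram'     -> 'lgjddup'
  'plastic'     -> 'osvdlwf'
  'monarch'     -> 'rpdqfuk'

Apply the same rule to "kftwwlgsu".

inzwozvjx

The pattern: swap each adjacent pair of characters (1↔2, 3↔4, ...), then shift every letter 3 places forward in the alphabet (wrapping around).
For "kftwwlgsu" the result is "inzwozvjx".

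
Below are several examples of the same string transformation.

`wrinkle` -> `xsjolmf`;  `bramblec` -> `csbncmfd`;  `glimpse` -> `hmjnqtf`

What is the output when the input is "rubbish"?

svccjti

Rule — shift every letter 1 place forward in the alphabet (wrapping around).
So "rubbish" becomes "svccjti".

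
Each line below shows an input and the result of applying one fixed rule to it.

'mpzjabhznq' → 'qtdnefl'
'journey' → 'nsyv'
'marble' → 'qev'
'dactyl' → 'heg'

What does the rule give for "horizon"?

lsvm

Each output is the input with this applied: delete the last 3 characters, then shift every letter 4 places forward in the alphabet (wrapping around).
For "horizon" the result is "lsvm".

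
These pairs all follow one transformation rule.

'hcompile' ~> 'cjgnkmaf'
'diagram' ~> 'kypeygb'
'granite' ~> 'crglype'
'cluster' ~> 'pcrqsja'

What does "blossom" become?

The pattern: reverse the string, then shift every letter 2 places backward in the alphabet (wrapping around).
"blossom" → "mossolb" → "kmqqmjz".

kmqqmjz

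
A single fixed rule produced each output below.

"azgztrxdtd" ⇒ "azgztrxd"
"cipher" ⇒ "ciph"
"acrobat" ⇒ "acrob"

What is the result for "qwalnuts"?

In each case the input is transformed by: delete the last 2 characters.
For "qwalnuts" the result is "qwalnu".

qwalnu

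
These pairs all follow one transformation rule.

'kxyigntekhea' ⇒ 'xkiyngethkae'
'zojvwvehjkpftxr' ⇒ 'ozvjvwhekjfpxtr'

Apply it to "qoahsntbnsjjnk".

The pattern: swap each adjacent pair of characters (1↔2, 3↔4, ...).
So "qoahsntbnsjjnk" becomes "oqhansbtsnjjkn".

oqhansbtsnjjkn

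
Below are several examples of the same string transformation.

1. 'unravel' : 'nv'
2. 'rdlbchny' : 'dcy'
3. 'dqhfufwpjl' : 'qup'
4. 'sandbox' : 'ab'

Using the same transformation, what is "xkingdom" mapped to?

The transformation: keep one character in every 3, starting at position 2 (positions 2nd, 5th, 8th, ...).
So "xkingdom" becomes "kgm".

kgm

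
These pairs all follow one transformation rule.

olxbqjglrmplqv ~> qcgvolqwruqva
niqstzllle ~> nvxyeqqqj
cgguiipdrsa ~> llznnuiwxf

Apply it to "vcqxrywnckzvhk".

The rule is to shift every letter 5 places forward in the alphabet (wrapping around), then delete the first character.
Starting from "vcqxrywnckzvhk": after the first operation, "ahvcwdbshpeamp"; after the second, "hvcwdbshpeamp".

hvcwdbshpeamp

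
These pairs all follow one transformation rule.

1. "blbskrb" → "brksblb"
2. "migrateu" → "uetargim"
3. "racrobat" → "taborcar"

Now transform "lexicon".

Each output is the input with this applied: reverse the string.
"lexicon" → "nocixel".

nocixel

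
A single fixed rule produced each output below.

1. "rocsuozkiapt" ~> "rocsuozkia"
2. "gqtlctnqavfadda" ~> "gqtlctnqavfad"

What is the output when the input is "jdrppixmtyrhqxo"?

jdrppixmtyrhq

The rule is to delete the last 2 characters.
Applying that to "jdrppixmtyrhqxo" gives "jdrppixmtyrhq".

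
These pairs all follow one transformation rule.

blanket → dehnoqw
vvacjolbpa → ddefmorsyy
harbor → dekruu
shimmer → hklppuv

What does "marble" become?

Rule — sort the characters into alphabetical order, then shift every letter 3 places forward in the alphabet (wrapping around).
On "marble": the first step gives "abelmr", and the second then gives "dehopu".

dehopu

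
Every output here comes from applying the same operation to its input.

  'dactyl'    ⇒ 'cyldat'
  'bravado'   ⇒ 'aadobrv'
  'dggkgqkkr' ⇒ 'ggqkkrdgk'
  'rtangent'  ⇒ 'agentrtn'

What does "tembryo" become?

The rule is to move the first 3 characters to the end (rotate left by 3), then swap the first and last characters.
On "tembryo": the first step gives "bryotem", and the second then gives "mryoteb".

mryoteb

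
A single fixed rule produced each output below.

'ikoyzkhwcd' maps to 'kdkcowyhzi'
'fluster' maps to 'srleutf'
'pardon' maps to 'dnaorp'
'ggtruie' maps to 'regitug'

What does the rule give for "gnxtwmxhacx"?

mxncxathwxg

Each output is the input with this applied: take characters alternately from the front and the back (1st, last, 2nd, 2nd-last, ...), then swap the first and last characters.
On "gnxtwmxhacx": the first step gives "gxncxathwxm", and the second then gives "mxncxathwxg".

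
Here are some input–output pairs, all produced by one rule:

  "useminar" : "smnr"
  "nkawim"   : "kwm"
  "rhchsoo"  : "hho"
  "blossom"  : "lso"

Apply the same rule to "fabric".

arc

In each case the input is transformed by: keep every other character starting from the second (positions 2nd, 4th, 6th, ...).
Applying that to "fabric" gives "arc".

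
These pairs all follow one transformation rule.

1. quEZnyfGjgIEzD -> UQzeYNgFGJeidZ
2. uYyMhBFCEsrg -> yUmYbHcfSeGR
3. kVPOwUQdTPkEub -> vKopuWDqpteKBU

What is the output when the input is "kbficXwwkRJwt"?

BKIFxCWWrKWjT

What's happening: flip the case of every letter, then swap each adjacent pair of characters (1↔2, 3↔4, ...).
"kbficXwwkRJwt" → "KBFICxWWKrjWT" → "BKIFxCWWrKWjT".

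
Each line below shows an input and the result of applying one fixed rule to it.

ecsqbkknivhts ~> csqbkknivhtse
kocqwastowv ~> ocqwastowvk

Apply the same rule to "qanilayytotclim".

What's happening: move the first character to the end.
"qanilayytotclim" → "anilayytotclimq".

anilayytotclimq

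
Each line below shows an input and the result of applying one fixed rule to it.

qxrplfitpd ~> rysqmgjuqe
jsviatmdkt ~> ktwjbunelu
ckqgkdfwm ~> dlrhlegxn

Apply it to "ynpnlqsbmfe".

zoqomrtcngf

The transformation: shift every letter 1 place forward in the alphabet (wrapping around).
Applying that to "ynpnlqsbmfe" gives "zoqomrtcngf".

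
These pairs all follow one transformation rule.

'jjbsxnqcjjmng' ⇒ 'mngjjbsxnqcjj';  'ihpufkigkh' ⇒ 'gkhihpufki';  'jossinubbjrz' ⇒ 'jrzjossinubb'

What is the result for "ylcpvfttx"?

ttxylcpvf

What's happening: move the last 3 characters to the front (rotate right by 3).
On "ylcpvfttx" that produces "ttxylcpvf".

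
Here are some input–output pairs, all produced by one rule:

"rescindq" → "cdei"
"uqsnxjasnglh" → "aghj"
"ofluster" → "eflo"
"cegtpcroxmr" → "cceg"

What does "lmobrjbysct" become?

bbcj

In each case the input is transformed by: sort the characters into alphabetical order, then keep only the first 4 characters.
Starting from "lmobrjbysct": after the first operation, "bbcjlmorsty"; after the second, "bbcj".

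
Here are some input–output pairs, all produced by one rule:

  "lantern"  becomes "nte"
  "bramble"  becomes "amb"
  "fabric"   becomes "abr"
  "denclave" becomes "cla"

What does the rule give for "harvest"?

The transformation: move the last 2 characters to the front (rotate right by 2), then keep only the last 3 characters.
Applying both steps to "harvest": "stharve", then "rve".
(Check on "lantern": → "rnlante" → "nte" ✓)

rve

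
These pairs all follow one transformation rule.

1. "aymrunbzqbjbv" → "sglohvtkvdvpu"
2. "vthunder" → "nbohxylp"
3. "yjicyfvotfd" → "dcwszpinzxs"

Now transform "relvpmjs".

yfpjgdml

What's happening: move the first character to the end, then shift every letter 6 places backward in the alphabet (wrapping around).
For "relvpmjs" the result is "yfpjgdml".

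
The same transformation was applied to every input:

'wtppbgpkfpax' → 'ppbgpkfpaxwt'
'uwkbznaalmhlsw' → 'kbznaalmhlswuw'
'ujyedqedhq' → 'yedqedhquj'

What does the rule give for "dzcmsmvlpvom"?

cmsmvlpvomdz

The transformation: move the first 2 characters to the end (rotate left by 2).
"dzcmsmvlpvom" → "cmsmvlpvomdz".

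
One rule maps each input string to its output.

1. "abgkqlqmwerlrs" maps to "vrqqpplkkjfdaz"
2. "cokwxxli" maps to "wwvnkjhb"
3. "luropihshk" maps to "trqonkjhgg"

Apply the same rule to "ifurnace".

tqmhedbz

Looking at the pairs, the operation is to sort the characters into reverse alphabetical order, then shift every letter 1 place backward in the alphabet (wrapping around).
Starting from "ifurnace": after the first operation, "urnifeca"; after the second, "tqmhedbz".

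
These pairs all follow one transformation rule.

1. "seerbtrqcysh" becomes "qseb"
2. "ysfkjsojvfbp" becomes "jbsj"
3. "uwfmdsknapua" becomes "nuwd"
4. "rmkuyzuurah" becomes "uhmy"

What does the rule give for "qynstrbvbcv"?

vvyt

The pattern: keep one character in every 3, starting at position 2 (positions 2nd, 5th, 8th, ...), then move the last 2 characters to the front (rotate right by 2).
Applying that to "qynstrbvbcv" gives "vvyt".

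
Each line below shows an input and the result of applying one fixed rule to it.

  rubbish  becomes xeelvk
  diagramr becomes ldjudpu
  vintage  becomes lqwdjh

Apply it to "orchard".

ufkdug

In each case the input is transformed by: delete the first character, then shift every letter 3 places forward in the alphabet (wrapping around).
On "orchard": the first step gives "rchard", and the second then gives "ufkdug".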